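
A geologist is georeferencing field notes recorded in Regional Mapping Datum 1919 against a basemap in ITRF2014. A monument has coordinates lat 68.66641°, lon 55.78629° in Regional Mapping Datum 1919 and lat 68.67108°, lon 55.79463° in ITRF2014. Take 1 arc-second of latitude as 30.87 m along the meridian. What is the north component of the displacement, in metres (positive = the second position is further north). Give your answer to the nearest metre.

Δφ = 68.67108° − 68.66641° = +0.00467°; Δλ = 55.79463° − 55.78629° = +0.00834°.
1° of latitude = 3600 × 30.87 = 111132 m.
ΔN = Δφ × 111132 = 519.0 m; ΔE = Δλ × 111132 × cos(68.66641°) = +0.00834 × 111132 × 0.363797 = 337.2 m.

ΔN = 519 m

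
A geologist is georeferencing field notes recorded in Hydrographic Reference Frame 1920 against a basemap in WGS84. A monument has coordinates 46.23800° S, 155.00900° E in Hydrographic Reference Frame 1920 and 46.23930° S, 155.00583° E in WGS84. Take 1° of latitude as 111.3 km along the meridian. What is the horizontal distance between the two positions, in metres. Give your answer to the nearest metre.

Δφ = -46.23930° − -46.23800° = -0.00130°; Δλ = 155.00583° − 155.00900° = -0.00317°.
ΔN = Δφ × 111300 = -144.7 m; ΔE = Δλ × 111300 × cos(-46.23800°) = -0.00317 × 111300 × 0.691664 = -244.0 m.
Distance = √(ΔE² + ΔN²) = √((-244.0)² + (-144.7)²) = 283.7 m.

284 m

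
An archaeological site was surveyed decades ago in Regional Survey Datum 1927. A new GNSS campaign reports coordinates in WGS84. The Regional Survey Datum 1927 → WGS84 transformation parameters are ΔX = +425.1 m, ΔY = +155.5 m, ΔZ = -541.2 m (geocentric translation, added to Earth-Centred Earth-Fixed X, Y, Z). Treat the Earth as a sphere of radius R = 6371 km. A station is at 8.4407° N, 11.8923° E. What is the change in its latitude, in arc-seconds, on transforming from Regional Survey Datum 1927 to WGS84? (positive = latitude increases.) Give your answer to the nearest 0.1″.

sin φ = 0.146786, cos φ = 0.989168, sin λ = 0.206073, cos λ = 0.978537.
North component: ΔN = −sin φ cos λ·ΔX − sin φ sin λ·ΔY + cos φ·ΔZ = −(0.146786)(0.978537)(425.1) − (0.146786)(0.206073)(155.5) + (0.989168)(-541.2) = -601.10 m.
1° of latitude spans πR/180 = 111195 m, so Δφ = -601.10 / 111195 × 3600 = -19.461″.

Δφ = -19.5″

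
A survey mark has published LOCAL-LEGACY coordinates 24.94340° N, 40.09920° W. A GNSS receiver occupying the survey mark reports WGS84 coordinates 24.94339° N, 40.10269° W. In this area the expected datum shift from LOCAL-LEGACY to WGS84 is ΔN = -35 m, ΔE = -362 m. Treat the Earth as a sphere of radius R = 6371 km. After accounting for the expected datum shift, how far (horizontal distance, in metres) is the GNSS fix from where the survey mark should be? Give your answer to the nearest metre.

Observed coordinate differences: Δφ = -0.00001°, Δλ = -0.00349°.
Converting to metres (1° lat = 111195 m, cos φ = 0.906725): observed ΔN = -1.1 m, observed ΔE = -351.9 m.
Subtracting the expected shift leaves a residual of -1.1 − (-35) = 33.9 m north and -351.9 − (-362) = 10.1 m east.
Residual distance = √(33.9² + 10.1²) = 35.4 m.

35 m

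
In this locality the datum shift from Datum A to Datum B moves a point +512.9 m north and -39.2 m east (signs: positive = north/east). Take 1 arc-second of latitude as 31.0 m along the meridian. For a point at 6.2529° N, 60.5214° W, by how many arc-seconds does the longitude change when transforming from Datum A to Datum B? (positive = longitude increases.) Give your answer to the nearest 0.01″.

At latitude 6.2529°, cos φ = 0.994051.
1″ of longitude at this latitude = 31.00 × cos φ = 30.8156 m, so Δλ = -39.2 / 30.8156 = -1.272″.

Δλ = -1.27″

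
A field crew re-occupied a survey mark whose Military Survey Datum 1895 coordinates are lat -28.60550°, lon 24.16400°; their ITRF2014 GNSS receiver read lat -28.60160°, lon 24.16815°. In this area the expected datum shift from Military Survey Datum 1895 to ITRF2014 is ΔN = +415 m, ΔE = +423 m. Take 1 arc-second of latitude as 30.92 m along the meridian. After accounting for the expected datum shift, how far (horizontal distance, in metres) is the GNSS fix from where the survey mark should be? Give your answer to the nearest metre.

Observed coordinate differences: Δφ = +0.00390°, Δλ = +0.00415°.
Converting to metres (1° lat = 111312 m, cos φ = 0.877937): observed ΔN = 434.1 m, observed ΔE = 405.6 m.
Subtracting the expected shift leaves a residual of 434.1 − (415) = 19.1 m north and 405.6 − (423) = -17.4 m east.
Residual distance = √(19.1² + (-17.4)²) = 25.9 m.

26 m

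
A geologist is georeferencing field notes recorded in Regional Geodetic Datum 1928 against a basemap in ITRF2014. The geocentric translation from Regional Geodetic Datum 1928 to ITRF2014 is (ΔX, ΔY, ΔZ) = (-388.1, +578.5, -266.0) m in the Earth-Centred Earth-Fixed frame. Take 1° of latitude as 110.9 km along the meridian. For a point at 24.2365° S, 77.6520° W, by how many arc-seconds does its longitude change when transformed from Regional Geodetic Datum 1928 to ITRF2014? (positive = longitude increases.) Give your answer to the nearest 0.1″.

sin φ = -0.410504, cos φ = 0.911859, sin λ = -0.976867, cos λ = 0.213849.
East component: ΔE = −sin λ·ΔX + cos λ·ΔY = −(-0.976867)(-388.1) + (0.213849)(578.5) = -255.41 m.
1° of latitude spans 110900 m; at latitude φ, 1° of longitude spans that × cos φ = 101125.1 m, so Δλ = -255.41 / 101125.1 × 3600 = -9.092″.

Δλ = -9.1″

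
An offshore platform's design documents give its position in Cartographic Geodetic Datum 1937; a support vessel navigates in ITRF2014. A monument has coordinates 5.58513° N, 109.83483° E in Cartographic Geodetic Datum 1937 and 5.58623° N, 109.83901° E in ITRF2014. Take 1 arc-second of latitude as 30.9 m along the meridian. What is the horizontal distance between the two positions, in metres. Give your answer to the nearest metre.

Δφ = 5.58623° − 5.58513° = +0.00110°; Δλ = 109.83901° − 109.83483° = +0.00418°.
1° of latitude = 3600 × 30.90 = 111240 m.
ΔN = Δφ × 111240 = 122.4 m; ΔE = Δλ × 111240 × cos(5.58513°) = +0.00418 × 111240 × 0.995253 = 462.8 m.
Distance = √(ΔE² + ΔN²) = √(462.8² + 122.4²) = 478.7 m.

479 m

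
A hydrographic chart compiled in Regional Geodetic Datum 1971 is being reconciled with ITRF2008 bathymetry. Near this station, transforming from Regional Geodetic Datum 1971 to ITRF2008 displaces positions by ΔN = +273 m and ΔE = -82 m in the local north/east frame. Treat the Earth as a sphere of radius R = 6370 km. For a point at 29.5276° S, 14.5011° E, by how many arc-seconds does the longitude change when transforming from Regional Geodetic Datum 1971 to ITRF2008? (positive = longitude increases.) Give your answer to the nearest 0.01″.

Δλ = -3.05″

At latitude -29.5276°, cos φ = 0.870118.
One radian of longitude at latitude φ spans R cos φ, so Δλ = ΔE / (R cos φ) = -82.0 / (6370000 × 0.870118) = -1.4794e-05 rad = -3.052″.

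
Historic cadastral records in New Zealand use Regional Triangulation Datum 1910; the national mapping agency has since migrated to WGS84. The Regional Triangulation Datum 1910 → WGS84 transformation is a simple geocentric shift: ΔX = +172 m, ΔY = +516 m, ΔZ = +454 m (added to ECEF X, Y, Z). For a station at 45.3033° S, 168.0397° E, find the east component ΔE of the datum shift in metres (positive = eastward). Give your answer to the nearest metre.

ΔE = -540 m

At φ = -45.3033°, λ = 168.0397°: sin φ = -0.710840, cos φ = 0.703354, sin λ = 0.207234, cos λ = -0.978291.
ΔE = −sin λ·ΔX + cos λ·ΔY = −(0.207234)·(172) + (-0.978291)·(516) = -540.44 m.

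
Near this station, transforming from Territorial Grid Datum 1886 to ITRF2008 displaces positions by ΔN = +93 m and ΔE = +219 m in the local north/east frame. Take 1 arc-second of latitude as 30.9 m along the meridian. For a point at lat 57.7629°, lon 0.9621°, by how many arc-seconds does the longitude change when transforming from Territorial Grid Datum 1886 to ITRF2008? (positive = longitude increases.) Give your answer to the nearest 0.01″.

Δλ = 13.29″

At latitude 57.7629°, cos φ = 0.533424.
1″ of longitude at this latitude = 30.90 × cos φ = 16.4828 m, so Δλ = 219.0 / 16.4828 = 13.287″.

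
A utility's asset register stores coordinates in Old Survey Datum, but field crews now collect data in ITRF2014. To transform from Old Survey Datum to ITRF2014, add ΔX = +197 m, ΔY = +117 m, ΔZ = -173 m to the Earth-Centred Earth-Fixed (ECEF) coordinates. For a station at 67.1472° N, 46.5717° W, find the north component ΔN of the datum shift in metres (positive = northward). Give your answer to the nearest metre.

ΔN = -114 m

The local north axis is (−sin φ cos λ, −sin φ sin λ, cos φ), giving ΔN = -124.797 + 78.300 − 67.187 = -113.68 m.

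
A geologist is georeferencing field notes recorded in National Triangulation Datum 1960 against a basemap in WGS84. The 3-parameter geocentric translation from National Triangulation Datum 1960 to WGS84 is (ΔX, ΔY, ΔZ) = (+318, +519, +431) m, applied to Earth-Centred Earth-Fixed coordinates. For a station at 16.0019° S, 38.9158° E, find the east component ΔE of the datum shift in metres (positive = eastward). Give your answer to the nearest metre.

ΔE = 204 m

The local east axis at (φ, λ) is (−sin λ, cos λ, 0), so ΔE = −sin(38.9158°)·318 + cos(38.9158°)·519 = 204.06 m.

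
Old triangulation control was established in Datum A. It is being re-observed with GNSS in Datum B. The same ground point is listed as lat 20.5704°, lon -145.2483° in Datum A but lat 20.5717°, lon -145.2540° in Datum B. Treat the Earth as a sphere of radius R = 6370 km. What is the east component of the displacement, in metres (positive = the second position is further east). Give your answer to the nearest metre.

Δφ = 20.5717° − 20.5704° = +0.0013°; Δλ = -145.2540° − -145.2483° = -0.0057°.
1° along a meridian = πR/180 = 111177 m.
ΔN = Δφ × 111177 = 144.5 m; ΔE = Δλ × 111177 × cos(20.5704°) = -0.0057 × 111177 × 0.936241 = -593.3 m.

ΔE = -593 m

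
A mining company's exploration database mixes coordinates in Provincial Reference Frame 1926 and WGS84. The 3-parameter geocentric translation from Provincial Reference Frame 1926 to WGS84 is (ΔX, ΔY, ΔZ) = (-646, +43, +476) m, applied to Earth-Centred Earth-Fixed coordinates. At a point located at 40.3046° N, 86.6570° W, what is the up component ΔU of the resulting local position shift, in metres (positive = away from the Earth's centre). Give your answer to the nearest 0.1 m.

ΔU = 246.4 m

The local up (radial) axis is (cos φ cos λ, cos φ sin λ, sin φ), giving ΔU = -28.728 − 32.737 + 307.901 = 246.44 m.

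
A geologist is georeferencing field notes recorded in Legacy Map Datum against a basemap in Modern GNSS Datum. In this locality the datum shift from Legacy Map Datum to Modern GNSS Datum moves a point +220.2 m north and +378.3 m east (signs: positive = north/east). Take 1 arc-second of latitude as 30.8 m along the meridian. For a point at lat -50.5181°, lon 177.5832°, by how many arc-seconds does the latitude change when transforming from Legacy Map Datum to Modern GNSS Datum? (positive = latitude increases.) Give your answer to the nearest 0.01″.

1″ of latitude = 30.80 m, so Δφ = 220.2 / 30.80 = 7.149″.

Δφ = 7.15″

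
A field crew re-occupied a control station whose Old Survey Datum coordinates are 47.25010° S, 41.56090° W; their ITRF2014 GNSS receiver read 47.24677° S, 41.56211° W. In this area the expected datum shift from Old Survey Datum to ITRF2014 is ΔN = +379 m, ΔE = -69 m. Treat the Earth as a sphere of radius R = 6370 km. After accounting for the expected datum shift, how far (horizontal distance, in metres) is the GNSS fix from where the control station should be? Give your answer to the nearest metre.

24 m

Observed coordinate differences: Δφ = +0.00333°, Δλ = -0.00121°.
Converting to metres (1° lat = 111177 m, cos φ = 0.678799): observed ΔN = 370.2 m, observed ΔE = -91.3 m.
Subtracting the expected shift leaves a residual of 370.2 − (379) = -8.8 m north and -91.3 − (-69) = -22.3 m east.
Residual distance = √((-8.8)² + (-22.3)²) = 24.0 m.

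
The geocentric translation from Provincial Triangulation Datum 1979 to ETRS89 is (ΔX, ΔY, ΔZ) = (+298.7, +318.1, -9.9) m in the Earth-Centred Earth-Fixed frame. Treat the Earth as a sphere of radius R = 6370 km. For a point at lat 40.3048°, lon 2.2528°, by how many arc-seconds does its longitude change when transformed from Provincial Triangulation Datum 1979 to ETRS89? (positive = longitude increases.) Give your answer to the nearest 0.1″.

Δλ = 13.0″

sin φ = 0.646854, cos φ = 0.762614, sin λ = 0.039309, cos λ = 0.999227.
East component: ΔE = −sin λ·ΔX + cos λ·ΔY = −(0.039309)(298.7) + (0.999227)(318.1) = 306.11 m.
1° of latitude spans πR/180 = 111177 m; at latitude φ, 1° of longitude spans that × cos φ = 84785.5 m, so Δλ = 306.11 / 84785.5 × 3600 = 12.998″.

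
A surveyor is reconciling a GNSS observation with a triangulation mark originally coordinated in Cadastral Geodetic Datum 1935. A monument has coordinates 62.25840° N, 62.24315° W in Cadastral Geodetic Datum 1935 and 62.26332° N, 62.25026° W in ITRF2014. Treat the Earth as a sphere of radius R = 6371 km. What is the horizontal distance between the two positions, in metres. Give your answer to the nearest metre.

Δφ = 62.26332° − 62.25840° = +0.00492°; Δλ = -62.25026° − -62.24315° = -0.00711°.
1° along a meridian = πR/180 = 111195 m.
ΔN = Δφ × 111195 = 547.1 m; ΔE = Δλ × 111195 × cos(62.25840°) = -0.00711 × 111195 × 0.465485 = -368.0 m.
Distance = √(ΔE² + ΔN²) = √((-368.0)² + 547.1²) = 659.3 m.

659 m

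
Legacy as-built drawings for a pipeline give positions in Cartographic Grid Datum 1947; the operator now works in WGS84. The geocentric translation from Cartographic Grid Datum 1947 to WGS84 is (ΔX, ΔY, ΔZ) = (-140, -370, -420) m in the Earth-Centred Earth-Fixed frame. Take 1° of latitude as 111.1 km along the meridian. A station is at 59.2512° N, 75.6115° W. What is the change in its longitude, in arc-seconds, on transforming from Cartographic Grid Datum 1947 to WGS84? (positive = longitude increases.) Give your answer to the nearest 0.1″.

Δλ = -14.4″

sin φ = 0.859417, cos φ = 0.511275, sin λ = -0.968633, cos λ = 0.248495.
East component: ΔE = −sin λ·ΔX + cos λ·ΔY = −(-0.968633)(-140) + (0.248495)(-370) = -227.55 m.
1° of latitude spans 111100 m; at latitude φ, 1° of longitude spans that × cos φ = 56802.7 m, so Δλ = -227.55 / 56802.7 × 3600 = -14.422″.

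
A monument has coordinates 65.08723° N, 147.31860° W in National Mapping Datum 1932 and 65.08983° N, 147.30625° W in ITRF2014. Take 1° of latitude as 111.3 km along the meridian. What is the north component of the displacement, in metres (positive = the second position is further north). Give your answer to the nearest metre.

ΔN = 289 m

Δφ = 65.08983° − 65.08723° = +0.00260°; Δλ = -147.30625° − -147.31860° = +0.01235°.
ΔN = Δφ × 111300 = 289.4 m; ΔE = Δλ × 111300 × cos(65.08723°) = +0.01235 × 111300 × 0.421238 = 579.0 m.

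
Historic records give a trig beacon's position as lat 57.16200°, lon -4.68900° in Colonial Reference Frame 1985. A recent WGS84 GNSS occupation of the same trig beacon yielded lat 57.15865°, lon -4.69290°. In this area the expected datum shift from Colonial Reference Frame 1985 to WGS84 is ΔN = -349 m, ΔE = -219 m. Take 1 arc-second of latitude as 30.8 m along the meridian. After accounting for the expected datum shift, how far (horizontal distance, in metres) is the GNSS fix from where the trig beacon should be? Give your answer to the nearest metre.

Observed coordinate differences: Δφ = -0.00335°, Δλ = -0.00390°.
Converting to metres (1° lat = 110880 m, cos φ = 0.542266): observed ΔN = -371.4 m, observed ΔE = -234.5 m.
Subtracting the expected shift leaves a residual of -371.4 − (-349) = -22.4 m north and -234.5 − (-219) = -15.5 m east.
Residual distance = √((-22.4)² + (-15.5)²) = 27.3 m.

27 m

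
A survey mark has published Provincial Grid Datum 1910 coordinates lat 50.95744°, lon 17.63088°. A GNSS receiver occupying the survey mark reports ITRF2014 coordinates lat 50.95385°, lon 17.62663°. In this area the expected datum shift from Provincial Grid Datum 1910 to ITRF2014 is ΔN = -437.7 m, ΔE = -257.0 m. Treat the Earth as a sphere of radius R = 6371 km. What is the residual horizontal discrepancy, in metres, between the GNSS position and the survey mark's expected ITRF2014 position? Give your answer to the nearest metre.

Observed coordinate differences: Δφ = -0.00359°, Δλ = -0.00425°.
Converting to metres (1° lat = 111195 m, cos φ = 0.629897): observed ΔN = -399.2 m, observed ΔE = -297.7 m.
Subtracting the expected shift leaves a residual of -399.2 − (-437.7) = 38.5 m north and -297.7 − (-257.0) = -40.7 m east.
Residual distance = √(38.5² + (-40.7)²) = 56.0 m.

56 m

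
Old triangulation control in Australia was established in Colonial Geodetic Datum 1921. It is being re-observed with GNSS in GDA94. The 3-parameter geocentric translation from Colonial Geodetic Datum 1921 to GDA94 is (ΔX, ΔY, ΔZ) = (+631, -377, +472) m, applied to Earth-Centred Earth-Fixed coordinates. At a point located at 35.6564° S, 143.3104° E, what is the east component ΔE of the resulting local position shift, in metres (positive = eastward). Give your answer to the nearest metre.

ΔE = -75 m

At φ = -35.6564°, λ = 143.3104°: sin φ = -0.582923, cos φ = 0.812527, sin λ = 0.597480, cos λ = -0.801884.
ΔE = −sin λ·ΔX + cos λ·ΔY = −(0.597480)·(631) + (-0.801884)·(-377) = -74.70 m.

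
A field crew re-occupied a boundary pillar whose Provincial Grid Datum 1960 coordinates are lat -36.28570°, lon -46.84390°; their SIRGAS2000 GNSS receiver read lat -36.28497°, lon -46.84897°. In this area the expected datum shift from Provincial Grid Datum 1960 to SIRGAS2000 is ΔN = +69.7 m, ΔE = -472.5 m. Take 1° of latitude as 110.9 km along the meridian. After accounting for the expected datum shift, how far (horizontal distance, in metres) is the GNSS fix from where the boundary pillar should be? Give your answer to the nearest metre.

22 m

Observed coordinate differences: Δφ = +0.00073°, Δλ = -0.00507°.
Converting to metres (1° lat = 110900 m, cos φ = 0.806076): observed ΔN = 81.0 m, observed ΔE = -453.2 m.
Subtracting the expected shift leaves a residual of 81.0 − (69.7) = 11.3 m north and -453.2 − (-472.5) = 19.3 m east.
Residual distance = √(11.3² + 19.3²) = 22.3 m.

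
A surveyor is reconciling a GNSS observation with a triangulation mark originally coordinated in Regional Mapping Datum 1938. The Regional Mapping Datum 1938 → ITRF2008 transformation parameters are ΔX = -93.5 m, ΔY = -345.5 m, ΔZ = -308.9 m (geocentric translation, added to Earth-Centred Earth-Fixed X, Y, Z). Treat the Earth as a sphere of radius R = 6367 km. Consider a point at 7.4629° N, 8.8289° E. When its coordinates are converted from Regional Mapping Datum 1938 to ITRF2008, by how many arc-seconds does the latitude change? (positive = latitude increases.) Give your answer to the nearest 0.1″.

Δφ = -9.3″

sin φ = 0.129884, cos φ = 0.991529, sin λ = 0.153484, cos λ = 0.988151.
North component: ΔN = −sin φ cos λ·ΔX − sin φ sin λ·ΔY + cos φ·ΔZ = −(0.129884)(0.988151)(-93.5) − (0.129884)(0.153484)(-345.5) + (0.991529)(-308.9) = -287.40 m.
1° of latitude spans πR/180 = 111125 m, so Δφ = -287.40 / 111125 × 3600 = -9.310″.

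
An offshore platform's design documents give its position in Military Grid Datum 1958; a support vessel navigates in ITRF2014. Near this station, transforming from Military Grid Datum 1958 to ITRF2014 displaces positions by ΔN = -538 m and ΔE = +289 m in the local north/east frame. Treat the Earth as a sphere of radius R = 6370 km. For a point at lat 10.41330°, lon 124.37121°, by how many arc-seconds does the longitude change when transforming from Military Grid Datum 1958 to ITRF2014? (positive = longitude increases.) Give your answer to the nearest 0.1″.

At latitude 10.41330°, cos φ = 0.983530.
One radian of longitude at latitude φ spans R cos φ, so Δλ = ΔE / (R cos φ) = 289.0 / (6370000 × 0.983530) = 4.6129e-05 rad = 9.515″.

Δλ = 9.5″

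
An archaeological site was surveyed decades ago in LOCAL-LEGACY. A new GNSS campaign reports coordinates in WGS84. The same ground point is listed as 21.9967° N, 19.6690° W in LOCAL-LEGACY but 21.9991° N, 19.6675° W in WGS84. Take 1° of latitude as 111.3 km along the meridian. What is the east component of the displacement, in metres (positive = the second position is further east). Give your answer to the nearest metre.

ΔE = 155 m

Δφ = 21.9991° − 21.9967° = +0.0024°; Δλ = -19.6675° − -19.6690° = +0.0015°.
ΔN = Δφ × 111300 = 267.1 m; ΔE = Δλ × 111300 × cos(21.9967°) = +0.0015 × 111300 × 0.927205 = 154.8 m.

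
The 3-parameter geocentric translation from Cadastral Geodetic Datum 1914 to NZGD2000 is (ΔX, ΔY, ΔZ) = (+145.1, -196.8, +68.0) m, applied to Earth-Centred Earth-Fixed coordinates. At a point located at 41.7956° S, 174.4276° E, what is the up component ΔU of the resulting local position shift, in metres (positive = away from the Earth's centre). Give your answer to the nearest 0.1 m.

At φ = -41.7956°, λ = 174.4276°: sin φ = -0.666475, cos φ = 0.745527, sin λ = 0.097103, cos λ = -0.995274.
ΔU = cos φ cos λ·ΔX + cos φ sin λ·ΔY + sin φ·ΔZ = (0.745527)(-0.995274)(145.1) + (0.745527)(0.097103)(-196.8) + (-0.666475)(68.0) = -167.23 m.

ΔU = -167.2 m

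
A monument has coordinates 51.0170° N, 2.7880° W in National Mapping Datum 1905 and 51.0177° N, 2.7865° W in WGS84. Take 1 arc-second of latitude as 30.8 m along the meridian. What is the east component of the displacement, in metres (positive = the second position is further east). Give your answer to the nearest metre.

Δφ = 51.0177° − 51.0170° = +0.0007°; Δλ = -2.7865° − -2.7880° = +0.0015°.
1° of latitude = 3600 × 30.80 = 110880 m.
ΔN = Δφ × 110880 = 77.6 m; ΔE = Δλ × 110880 × cos(51.0170°) = +0.0015 × 110880 × 0.629090 = 104.6 m.

ΔE = 105 m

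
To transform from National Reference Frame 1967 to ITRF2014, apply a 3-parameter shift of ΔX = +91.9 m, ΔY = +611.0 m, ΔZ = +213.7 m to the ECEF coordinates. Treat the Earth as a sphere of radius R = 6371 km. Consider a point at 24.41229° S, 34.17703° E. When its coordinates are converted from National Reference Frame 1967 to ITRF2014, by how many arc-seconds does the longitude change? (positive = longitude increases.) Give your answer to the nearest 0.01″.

Δλ = 16.14″

sin φ = -0.413300, cos φ = 0.910595, sin λ = 0.561752, cos λ = 0.827306.
East component: ΔE = −sin λ·ΔX + cos λ·ΔY = −(0.561752)(91.9) + (0.827306)(611.0) = 453.86 m.
1° of latitude spans πR/180 = 111195 m; at latitude φ, 1° of longitude spans that × cos φ = 101253.5 m, so Δλ = 453.86 / 101253.5 × 3600 = 16.137″.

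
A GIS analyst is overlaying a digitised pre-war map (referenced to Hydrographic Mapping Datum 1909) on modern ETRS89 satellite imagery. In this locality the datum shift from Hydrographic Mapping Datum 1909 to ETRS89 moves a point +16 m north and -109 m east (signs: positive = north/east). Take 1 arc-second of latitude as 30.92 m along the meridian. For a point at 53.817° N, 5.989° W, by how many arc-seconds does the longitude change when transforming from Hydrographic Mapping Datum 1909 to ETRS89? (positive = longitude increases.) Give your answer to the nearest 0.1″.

Δλ = -6.0″

At latitude 53.817°, cos φ = 0.590366.
1″ of longitude at this latitude = 30.92 × cos φ = 18.2541 m, so Δλ = -109.0 / 18.2541 = -5.971″.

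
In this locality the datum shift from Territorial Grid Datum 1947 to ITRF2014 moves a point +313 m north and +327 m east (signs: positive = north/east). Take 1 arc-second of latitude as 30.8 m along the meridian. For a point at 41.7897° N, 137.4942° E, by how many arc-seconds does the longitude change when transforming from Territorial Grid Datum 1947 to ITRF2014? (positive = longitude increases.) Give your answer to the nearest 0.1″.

Δλ = 14.2″

At latitude 41.7897°, cos φ = 0.745596.
1″ of longitude at this latitude = 30.80 × cos φ = 22.9644 m, so Δλ = 327.0 / 22.9644 = 14.239″.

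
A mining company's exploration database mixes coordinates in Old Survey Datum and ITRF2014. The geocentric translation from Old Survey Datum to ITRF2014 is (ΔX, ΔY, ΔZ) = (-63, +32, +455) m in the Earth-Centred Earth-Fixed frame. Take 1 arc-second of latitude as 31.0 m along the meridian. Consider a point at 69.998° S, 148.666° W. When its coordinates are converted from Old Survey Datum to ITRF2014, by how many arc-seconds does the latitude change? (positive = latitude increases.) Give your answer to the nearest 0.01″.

sin φ = -0.939681, cos φ = 0.342053, sin λ = -0.520026, cos λ = -0.854150.
North component: ΔN = −sin φ cos λ·ΔX − sin φ sin λ·ΔY + cos φ·ΔZ = −(-0.939681)(-0.854150)(-63) − (-0.939681)(-0.520026)(32) + (0.342053)(455) = 190.56 m.
1° of latitude spans 3600 × 31.00 = 111600 m, so Δφ = 190.56 / 111600 × 3600 = 6.147″.

Δφ = 6.15″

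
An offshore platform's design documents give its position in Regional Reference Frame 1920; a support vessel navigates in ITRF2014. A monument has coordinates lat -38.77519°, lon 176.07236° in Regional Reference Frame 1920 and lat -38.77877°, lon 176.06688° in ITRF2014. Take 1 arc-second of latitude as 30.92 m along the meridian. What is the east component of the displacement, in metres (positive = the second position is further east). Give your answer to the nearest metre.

Δφ = -38.77877° − -38.77519° = -0.00358°; Δλ = 176.06688° − 176.07236° = -0.00548°.
1° of latitude = 3600 × 30.92 = 111312 m.
ΔN = Δφ × 111312 = -398.5 m; ΔE = Δλ × 111312 × cos(-38.77519°) = -0.00548 × 111312 × 0.779609 = -475.6 m.

ΔE = -476 m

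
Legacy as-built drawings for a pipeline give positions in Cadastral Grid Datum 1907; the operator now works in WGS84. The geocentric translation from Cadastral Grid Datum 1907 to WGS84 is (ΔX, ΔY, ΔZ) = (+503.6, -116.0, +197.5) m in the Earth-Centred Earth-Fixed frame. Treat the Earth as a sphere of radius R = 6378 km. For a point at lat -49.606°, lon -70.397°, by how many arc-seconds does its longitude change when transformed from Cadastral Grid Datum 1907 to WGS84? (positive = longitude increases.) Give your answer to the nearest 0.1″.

Δλ = 21.7″

sin φ = -0.761606, cos φ = 0.648040, sin λ = -0.942040, cos λ = 0.335501.
East component: ΔE = −sin λ·ΔX + cos λ·ΔY = −(-0.942040)(503.6) + (0.335501)(-116.0) = 435.49 m.
1° of latitude spans πR/180 = 111317 m; at latitude φ, 1° of longitude spans that × cos φ = 72137.9 m, so Δλ = 435.49 / 72137.9 × 3600 = 21.733″.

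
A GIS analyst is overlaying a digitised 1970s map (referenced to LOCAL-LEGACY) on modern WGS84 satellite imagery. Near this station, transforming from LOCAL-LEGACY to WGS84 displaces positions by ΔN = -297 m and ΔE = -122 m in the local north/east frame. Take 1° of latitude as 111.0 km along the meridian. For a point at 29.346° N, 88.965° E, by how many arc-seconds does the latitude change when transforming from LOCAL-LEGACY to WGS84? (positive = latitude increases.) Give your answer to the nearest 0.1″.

1° of latitude = 111.0 km, so Δφ = -297.0 / 111000 = -0.0026757° = -9.632″.

Δφ = -9.6″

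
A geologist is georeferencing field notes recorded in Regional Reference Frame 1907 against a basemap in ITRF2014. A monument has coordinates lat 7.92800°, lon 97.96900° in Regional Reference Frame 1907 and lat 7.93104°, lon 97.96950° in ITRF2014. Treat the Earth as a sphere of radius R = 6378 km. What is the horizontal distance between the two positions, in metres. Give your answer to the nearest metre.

Δφ = 7.93104° − 7.92800° = +0.00304°; Δλ = 97.96950° − 97.96900° = +0.00050°.
1° along a meridian = πR/180 = 111317 m.
ΔN = Δφ × 111317 = 338.4 m; ΔE = Δλ × 111317 × cos(7.92800°) = +0.00050 × 111317 × 0.990442 = 55.1 m.
Distance = √(ΔE² + ΔN²) = √(55.1² + 338.4²) = 342.9 m.

343 m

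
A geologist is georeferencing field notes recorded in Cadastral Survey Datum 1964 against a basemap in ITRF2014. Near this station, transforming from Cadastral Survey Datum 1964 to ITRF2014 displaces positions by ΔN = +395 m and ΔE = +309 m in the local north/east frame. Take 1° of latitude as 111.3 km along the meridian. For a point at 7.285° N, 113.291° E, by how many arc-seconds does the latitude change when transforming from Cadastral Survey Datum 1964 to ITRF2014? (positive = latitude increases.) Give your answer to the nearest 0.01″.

1° of latitude = 111.3 km, so Δφ = 395.0 / 111300 = 0.0035490° = 12.776″.

Δφ = 12.78″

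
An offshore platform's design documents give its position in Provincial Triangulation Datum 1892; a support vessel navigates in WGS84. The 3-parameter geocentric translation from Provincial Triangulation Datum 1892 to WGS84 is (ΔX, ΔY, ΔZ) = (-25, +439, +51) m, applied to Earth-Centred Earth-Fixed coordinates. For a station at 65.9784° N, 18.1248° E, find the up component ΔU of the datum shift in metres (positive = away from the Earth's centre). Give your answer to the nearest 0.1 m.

ΔU = 92.5 m

At φ = 65.9784°, λ = 18.1248°: sin φ = 0.913392, cos φ = 0.407081, sin λ = 0.311088, cos λ = 0.950381.
ΔU = cos φ cos λ·ΔX + cos φ sin λ·ΔY + sin φ·ΔZ = (0.407081)(0.950381)(-25) + (0.407081)(0.311088)(439) + (0.913392)(51) = 92.51 m.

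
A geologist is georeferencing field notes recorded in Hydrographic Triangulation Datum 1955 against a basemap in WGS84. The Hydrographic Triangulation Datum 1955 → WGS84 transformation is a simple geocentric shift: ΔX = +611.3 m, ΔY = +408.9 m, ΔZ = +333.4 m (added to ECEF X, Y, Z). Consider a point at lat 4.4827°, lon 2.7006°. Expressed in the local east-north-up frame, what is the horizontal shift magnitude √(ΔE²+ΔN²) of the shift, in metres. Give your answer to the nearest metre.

At φ = 4.4827°, λ = 2.7006°: sin φ = 0.078158, cos φ = 0.996941, sin λ = 0.047117, cos λ = 0.998889.
ΔE = −sin λ·ΔX + cos λ·ΔY = −(0.047117)·(611.3) + (0.998889)·(408.9) = 379.64 m.
ΔN = −sin φ cos λ·ΔX − sin φ sin λ·ΔY + cos φ·ΔZ = −(0.078158)(0.998889)(611.3) − (0.078158)(0.047117)(408.9) + (0.996941)(333.4) = 283.15 m.
Horizontal magnitude = √(ΔE² + ΔN²) = √(379.64² + 283.15²) = 473.61 m.

474 m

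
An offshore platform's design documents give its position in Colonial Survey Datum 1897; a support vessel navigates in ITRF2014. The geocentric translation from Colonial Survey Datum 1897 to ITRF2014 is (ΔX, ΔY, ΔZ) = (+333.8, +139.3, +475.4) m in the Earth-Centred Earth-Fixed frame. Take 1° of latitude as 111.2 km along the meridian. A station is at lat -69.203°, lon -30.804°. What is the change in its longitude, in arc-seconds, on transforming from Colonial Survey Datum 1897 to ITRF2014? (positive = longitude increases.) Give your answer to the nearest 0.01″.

Δλ = 26.50″

sin φ = -0.934844, cos φ = 0.355058, sin λ = -0.512103, cos λ = 0.858924.
East component: ΔE = −sin λ·ΔX + cos λ·ΔY = −(-0.512103)(333.8) + (0.858924)(139.3) = 290.59 m.
1° of latitude spans 111200 m; at latitude φ, 1° of longitude spans that × cos φ = 39482.5 m, so Δλ = 290.59 / 39482.5 × 3600 = 26.496″.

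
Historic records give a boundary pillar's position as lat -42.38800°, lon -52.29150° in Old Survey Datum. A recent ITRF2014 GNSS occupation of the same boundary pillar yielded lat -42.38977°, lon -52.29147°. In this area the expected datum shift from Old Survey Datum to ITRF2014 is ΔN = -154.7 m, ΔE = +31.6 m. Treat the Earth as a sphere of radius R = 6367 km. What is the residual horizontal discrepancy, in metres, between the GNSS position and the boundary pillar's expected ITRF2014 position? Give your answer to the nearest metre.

Observed coordinate differences: Δφ = -0.00177°, Δλ = +0.00003°.
Converting to metres (1° lat = 111125 m, cos φ = 0.738597): observed ΔN = -196.7 m, observed ΔE = 2.5 m.
Subtracting the expected shift leaves a residual of -196.7 − (-154.7) = -42.0 m north and 2.5 − (31.6) = -29.1 m east.
Residual distance = √((-42.0)² + (-29.1)²) = 51.1 m.

51 m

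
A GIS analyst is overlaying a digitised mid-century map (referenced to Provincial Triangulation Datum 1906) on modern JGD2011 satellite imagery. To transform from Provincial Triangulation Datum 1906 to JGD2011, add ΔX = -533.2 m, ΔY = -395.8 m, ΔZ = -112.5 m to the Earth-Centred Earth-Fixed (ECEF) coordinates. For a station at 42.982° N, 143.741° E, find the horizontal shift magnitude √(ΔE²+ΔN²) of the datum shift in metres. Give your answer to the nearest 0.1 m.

At φ = 42.982°, λ = 143.741°: sin φ = 0.681769, cos φ = 0.731568, sin λ = 0.591436, cos λ = -0.806352.
ΔE = −sin λ·ΔX + cos λ·ΔY = −(0.591436)·(-533.2) + (-0.806352)·(-395.8) = 634.51 m.
ΔN = −sin φ cos λ·ΔX − sin φ sin λ·ΔY + cos φ·ΔZ = −(0.681769)(-0.806352)(-533.2) − (0.681769)(0.591436)(-395.8) + (0.731568)(-112.5) = -215.83 m.
Horizontal magnitude = √(ΔE² + ΔN²) = √(634.51² + (-215.83)²) = 670.21 m.

670.2 m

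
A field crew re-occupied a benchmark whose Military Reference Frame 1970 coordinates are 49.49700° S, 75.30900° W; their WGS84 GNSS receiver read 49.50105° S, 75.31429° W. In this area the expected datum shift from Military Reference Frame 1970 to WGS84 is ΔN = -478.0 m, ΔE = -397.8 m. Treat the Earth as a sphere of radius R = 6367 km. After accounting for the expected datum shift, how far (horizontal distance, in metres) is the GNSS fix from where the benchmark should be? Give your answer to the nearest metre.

Observed coordinate differences: Δφ = -0.00405°, Δλ = -0.00529°.
Converting to metres (1° lat = 111125 m, cos φ = 0.649488): observed ΔN = -450.1 m, observed ΔE = -381.8 m.
Subtracting the expected shift leaves a residual of -450.1 − (-478.0) = 27.9 m north and -381.8 − (-397.8) = 16.0 m east.
Residual distance = √(27.9² + 16.0²) = 32.2 m.

32 m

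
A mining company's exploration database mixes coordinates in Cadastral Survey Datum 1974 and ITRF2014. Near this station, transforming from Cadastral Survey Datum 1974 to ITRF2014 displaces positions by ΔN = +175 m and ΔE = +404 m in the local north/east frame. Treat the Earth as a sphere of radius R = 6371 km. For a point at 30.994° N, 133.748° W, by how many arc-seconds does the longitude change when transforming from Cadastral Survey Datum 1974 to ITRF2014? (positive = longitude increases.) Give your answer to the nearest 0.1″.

Δλ = 15.3″

At latitude 30.994°, cos φ = 0.857221.
One radian of longitude at latitude φ spans R cos φ, so Δλ = ΔE / (R cos φ) = 404.0 / (6371000 × 0.857221) = 7.3974e-05 rad = 15.258″.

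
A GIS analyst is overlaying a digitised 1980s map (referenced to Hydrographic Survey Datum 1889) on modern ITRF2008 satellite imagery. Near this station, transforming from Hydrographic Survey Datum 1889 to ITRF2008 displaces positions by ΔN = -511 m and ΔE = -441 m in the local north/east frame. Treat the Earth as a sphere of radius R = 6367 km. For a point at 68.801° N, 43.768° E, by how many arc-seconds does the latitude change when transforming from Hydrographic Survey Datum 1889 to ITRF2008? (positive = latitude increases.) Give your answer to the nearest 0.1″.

Δφ = -16.6″

On a sphere of radius R, 1 rad of latitude = R, so Δφ = ΔN / R = -511.0 / 6367000 = -8.0258e-05 rad = -16.554″.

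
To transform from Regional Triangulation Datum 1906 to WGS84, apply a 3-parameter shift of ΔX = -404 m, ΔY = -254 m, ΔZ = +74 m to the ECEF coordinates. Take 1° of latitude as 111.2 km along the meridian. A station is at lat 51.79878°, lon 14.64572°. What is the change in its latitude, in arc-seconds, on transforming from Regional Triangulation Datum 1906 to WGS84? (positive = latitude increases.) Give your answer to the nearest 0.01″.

Δφ = 13.06″

sin φ = 0.785844, cos φ = 0.618425, sin λ = 0.252841, cos λ = 0.967508.
North component: ΔN = −sin φ cos λ·ΔX − sin φ sin λ·ΔY + cos φ·ΔZ = −(0.785844)(0.967508)(-404) − (0.785844)(0.252841)(-254) + (0.618425)(74) = 403.40 m.
1° of latitude spans 111200 m, so Δφ = 403.40 / 111200 × 3600 = 13.060″.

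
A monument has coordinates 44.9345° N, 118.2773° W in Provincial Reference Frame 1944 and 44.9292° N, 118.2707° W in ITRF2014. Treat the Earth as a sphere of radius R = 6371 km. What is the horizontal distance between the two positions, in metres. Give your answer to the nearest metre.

Δφ = 44.9292° − 44.9345° = -0.0053°; Δλ = -118.2707° − -118.2773° = +0.0066°.
1° along a meridian = πR/180 = 111195 m.
ΔN = Δφ × 111195 = -589.3 m; ΔE = Δλ × 111195 × cos(44.9345°) = +0.0066 × 111195 × 0.707915 = 519.5 m.
Distance = √(ΔE² + ΔN²) = √(519.5² + (-589.3)²) = 785.6 m.

786 m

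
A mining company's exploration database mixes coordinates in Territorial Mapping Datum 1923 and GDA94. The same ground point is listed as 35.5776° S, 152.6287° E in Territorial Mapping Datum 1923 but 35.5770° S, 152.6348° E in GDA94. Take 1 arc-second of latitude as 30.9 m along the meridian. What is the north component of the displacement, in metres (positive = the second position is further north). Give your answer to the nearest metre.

ΔN = 67 m

Δφ = -35.5770° − -35.5776° = +0.0006°; Δλ = 152.6348° − 152.6287° = +0.0061°.
1° of latitude = 3600 × 30.90 = 111240 m.
ΔN = Δφ × 111240 = 66.7 m; ΔE = Δλ × 111240 × cos(-35.5776°) = +0.0061 × 111240 × 0.813328 = 551.9 m.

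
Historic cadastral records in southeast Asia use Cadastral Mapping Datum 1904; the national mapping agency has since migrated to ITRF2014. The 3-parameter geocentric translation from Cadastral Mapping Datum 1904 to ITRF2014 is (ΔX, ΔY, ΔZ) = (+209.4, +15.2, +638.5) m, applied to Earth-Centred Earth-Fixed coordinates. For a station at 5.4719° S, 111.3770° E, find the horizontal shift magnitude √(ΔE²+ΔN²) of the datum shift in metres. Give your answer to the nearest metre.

The local east axis at (φ, λ) is (−sin λ, cos λ, 0), so ΔE = −sin(111.3770°)·209.4 + cos(111.3770°)·15.2 = -200.53 m.
The local north axis is (−sin φ cos λ, −sin φ sin λ, cos φ), giving ΔN = -7.278 + 1.350 + 635.590 = 629.66 m.
Horizontal magnitude = √(ΔE² + ΔN²) = √((-200.53)² + 629.66²) = 660.82 m.

661 m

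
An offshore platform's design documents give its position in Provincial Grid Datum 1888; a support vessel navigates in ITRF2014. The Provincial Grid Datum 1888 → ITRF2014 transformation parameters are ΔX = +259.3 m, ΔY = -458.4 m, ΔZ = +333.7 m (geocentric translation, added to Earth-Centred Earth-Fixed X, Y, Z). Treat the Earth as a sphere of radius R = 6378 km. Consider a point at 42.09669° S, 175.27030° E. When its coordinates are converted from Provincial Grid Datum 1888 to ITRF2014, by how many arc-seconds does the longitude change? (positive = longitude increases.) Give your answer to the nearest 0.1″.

Δλ = 19.0″

sin φ = -0.670384, cos φ = 0.742015, sin λ = 0.082455, cos λ = -0.996595.
East component: ΔE = −sin λ·ΔX + cos λ·ΔY = −(0.082455)(259.3) + (-0.996595)(-458.4) = 435.46 m.
1° of latitude spans πR/180 = 111317 m; at latitude φ, 1° of longitude spans that × cos φ = 82598.9 m, so Δλ = 435.46 / 82598.9 × 3600 = 18.979″.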